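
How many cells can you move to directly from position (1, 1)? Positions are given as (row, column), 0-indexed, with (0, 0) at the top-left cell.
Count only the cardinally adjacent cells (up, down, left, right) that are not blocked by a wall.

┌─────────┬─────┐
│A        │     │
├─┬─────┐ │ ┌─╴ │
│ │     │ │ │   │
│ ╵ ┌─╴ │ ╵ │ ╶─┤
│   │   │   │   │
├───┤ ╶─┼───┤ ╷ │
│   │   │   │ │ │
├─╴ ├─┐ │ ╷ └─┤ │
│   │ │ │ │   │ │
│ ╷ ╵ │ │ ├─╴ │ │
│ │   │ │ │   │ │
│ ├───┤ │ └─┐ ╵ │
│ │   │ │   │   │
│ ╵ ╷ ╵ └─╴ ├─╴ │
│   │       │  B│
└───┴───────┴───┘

Checking passable neighbors of (1, 1):
Neighbors: (2, 1), (1, 2)
Count: 2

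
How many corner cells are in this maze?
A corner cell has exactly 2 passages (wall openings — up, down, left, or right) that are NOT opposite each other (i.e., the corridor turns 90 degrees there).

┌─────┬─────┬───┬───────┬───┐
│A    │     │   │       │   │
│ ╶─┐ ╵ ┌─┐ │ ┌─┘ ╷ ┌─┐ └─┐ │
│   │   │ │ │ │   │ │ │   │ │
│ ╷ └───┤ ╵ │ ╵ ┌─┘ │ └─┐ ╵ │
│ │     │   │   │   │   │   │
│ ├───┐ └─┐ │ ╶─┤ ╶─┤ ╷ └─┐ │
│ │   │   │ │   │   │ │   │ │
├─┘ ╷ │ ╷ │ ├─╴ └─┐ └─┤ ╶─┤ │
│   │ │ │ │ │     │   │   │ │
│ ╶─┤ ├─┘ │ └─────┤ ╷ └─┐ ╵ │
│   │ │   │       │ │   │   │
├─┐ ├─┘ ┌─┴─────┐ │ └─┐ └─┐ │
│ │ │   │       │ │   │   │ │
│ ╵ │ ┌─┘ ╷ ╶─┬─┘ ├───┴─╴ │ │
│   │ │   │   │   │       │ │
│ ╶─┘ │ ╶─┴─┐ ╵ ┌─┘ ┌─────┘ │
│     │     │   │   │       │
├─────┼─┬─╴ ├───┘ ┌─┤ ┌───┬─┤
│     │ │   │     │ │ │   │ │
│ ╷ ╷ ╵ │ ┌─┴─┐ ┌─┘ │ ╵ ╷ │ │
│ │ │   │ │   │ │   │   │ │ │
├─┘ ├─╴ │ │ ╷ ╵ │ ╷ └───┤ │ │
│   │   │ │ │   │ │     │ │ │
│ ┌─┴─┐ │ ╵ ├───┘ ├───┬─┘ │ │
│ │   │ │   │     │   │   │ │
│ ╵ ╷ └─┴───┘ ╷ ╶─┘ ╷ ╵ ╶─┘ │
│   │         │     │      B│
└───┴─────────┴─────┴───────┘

Counting corner cells (2 non-opposite passages):
Total corners: 105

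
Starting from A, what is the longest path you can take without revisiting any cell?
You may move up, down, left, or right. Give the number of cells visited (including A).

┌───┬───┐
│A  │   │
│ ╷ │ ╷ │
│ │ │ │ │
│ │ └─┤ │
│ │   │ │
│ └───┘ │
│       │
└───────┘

Finding longest simple path using DFS:
Start: (0, 0)
Longest path visits 12 cells
Path: A → down → down → down → right → right → right → up → up → up → left → down

Solution:

┌───┬───┐
│A  │↓ ↰│
│ ╷ │ ╷ │
│↓│ │B│↑│
│ │ └─┤ │
│↓│   │↑│
│ └───┘ │
│↳ → → ↑│
└───────┘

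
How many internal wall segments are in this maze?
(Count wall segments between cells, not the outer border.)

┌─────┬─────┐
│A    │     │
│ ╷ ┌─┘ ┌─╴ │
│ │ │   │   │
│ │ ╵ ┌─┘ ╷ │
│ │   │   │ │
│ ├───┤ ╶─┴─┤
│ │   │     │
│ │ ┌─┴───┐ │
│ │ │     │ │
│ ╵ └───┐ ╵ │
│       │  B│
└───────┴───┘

Counting internal wall segments:
Total internal walls: 25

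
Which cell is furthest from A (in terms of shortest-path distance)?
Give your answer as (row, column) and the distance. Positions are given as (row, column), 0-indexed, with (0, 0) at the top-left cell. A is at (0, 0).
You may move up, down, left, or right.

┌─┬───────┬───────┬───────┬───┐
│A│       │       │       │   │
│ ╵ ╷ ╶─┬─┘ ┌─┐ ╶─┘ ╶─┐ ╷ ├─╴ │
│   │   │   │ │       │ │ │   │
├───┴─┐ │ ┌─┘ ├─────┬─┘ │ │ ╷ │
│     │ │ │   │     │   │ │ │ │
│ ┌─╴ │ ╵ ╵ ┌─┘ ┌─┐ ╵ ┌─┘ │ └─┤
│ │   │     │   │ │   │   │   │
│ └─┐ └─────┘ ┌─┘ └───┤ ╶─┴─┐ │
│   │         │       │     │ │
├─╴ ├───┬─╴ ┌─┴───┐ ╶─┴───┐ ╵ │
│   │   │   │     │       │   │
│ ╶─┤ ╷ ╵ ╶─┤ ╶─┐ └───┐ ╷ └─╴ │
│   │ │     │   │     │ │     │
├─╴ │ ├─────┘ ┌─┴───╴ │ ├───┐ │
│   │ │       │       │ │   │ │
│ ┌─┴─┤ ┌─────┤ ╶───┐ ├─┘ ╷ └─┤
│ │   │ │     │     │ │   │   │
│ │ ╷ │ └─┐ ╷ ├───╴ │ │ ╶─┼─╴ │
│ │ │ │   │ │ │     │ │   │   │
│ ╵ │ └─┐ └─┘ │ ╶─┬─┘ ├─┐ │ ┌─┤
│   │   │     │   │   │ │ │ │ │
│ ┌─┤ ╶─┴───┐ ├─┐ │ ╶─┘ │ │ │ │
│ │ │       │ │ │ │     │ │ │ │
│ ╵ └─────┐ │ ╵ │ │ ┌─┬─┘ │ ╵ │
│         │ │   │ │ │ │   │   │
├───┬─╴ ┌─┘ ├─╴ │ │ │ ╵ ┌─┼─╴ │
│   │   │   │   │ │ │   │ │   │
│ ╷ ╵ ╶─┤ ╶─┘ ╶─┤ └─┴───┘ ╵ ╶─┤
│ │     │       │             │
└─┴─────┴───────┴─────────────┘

Computing BFS distances from A to all cells:
Furthest cell: (12, 10)
Distance: 134 steps

Path from A to the furthest cell:

┌─┬───────┬───────┬───────┬───┐
│A│↱ ↓    │↱ → ↓  │↱ → ↓  │   │
│ ╵ ╷ ╶─┬─┘ ┌─┐ ╶─┘ ╶─┐ ╷ ├─╴ │
│↳ ↑│↳ ↓│↱ ↑│ │↳ → ↑  │↓│ │   │
├───┴─┐ │ ┌─┘ ├─────┬─┘ │ │ ╷ │
│↓ ← ↰│↓│↑│   │↓ ← ↰│↓ ↲│ │ │ │
│ ┌─╴ │ ╵ ╵ ┌─┘ ┌─┐ ╵ ┌─┘ │ └─┤
│↓│  ↑│↳ ↑  │↓ ↲│ │↑ ↲│   │   │
│ └─┐ └─────┘ ┌─┘ └───┤ ╶─┴─┐ │
│↳ ↓│↑ ← ← ← ↲│       │     │ │
├─╴ ├───┬─╴ ┌─┴───┐ ╶─┴───┐ ╵ │
│↓ ↲│   │   │↱ → ↓│       │   │
│ ╶─┤ ╷ ╵ ╶─┤ ╶─┐ └───┐ ╷ └─╴ │
│↳ ↓│ │     │↑  │↳ → ↓│ │     │
├─╴ │ ├─────┘ ┌─┴───╴ │ ├───┐ │
│↓ ↲│ │↱ → → ↑│↓ ← ← ↲│ │↓ ↰│ │
│ ┌─┴─┤ ┌─────┤ ╶───┐ ├─┘ ╷ └─┤
│↓│↱ ↓│↑│     │↳ → ↓│ │↓ ↲│↑ ↰│
│ │ ╷ │ └─┐ ╷ ├───╴ │ │ ╶─┼─╴ │
│↓│↑│↓│↑ ↰│ │ │↓ ← ↲│ │↳ ↓│↱ ↑│
│ ╵ │ └─┐ └─┘ │ ╶─┬─┘ ├─┐ │ ┌─┤
│↳ ↑│↓  │↑ ← ↰│↳ ↓│   │ │↓│↑│ │
│ ┌─┤ ╶─┴───┐ ├─┐ │ ╶─┘ │ │ │ │
│ │ │↳ → → ↓│↑│ │↓│     │↓│↑│ │
│ ╵ └─────┐ │ ╵ │ │ ┌─┬─┘ │ ╵ │
│         │↓│↑ ↰│↓│ │B│↓ ↲│↑ ↰│
├───┬─╴ ┌─┘ ├─╴ │ │ │ ╵ ┌─┼─╴ │
│   │   │↓ ↲│↱ ↑│↓│ │↑ ↲│ │↱ ↑│
│ ╷ ╵ ╶─┤ ╶─┘ ╶─┤ └─┴───┘ ╵ ╶─┤
│ │     │↳ → ↑  │↳ → → → → ↑  │
└─┴─────┴───────┴─────────────┘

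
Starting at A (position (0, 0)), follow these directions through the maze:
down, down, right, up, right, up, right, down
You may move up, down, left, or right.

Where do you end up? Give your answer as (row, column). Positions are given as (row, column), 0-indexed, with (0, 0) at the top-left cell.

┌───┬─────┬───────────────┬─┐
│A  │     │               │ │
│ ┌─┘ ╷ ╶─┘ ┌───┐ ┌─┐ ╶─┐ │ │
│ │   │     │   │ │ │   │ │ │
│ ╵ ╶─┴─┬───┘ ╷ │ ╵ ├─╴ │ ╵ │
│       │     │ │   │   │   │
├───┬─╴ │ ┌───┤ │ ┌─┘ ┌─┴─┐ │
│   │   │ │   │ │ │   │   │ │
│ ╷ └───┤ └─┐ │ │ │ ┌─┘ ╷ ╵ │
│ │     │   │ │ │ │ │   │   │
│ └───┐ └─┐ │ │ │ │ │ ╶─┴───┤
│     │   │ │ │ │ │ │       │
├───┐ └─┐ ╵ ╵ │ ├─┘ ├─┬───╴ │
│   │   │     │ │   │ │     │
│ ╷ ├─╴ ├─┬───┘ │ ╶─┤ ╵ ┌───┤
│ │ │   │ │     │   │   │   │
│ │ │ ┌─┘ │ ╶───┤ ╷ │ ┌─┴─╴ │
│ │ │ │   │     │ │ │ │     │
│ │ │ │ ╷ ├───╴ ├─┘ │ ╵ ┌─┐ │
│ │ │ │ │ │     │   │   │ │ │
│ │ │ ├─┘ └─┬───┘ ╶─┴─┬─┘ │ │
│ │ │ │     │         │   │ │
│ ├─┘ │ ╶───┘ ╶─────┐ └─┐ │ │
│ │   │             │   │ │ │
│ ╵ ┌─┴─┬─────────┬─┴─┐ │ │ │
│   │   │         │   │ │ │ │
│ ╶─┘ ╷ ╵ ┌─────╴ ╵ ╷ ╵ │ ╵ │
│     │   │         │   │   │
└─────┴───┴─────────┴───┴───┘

Following directions step by step:
Start: (0, 0)
  down: (0, 0) → (1, 0)
  down: (1, 0) → (2, 0)
  right: (2, 0) → (2, 1)
  up: (2, 1) → (1, 1)
  right: (1, 1) → (1, 2)
  up: (1, 2) → (0, 2)
  right: (0, 2) → (0, 3)
  down: (0, 3) → (1, 3)
Final position: (1, 3)

Path taken:

┌───┬─────┬───────────────┬─┐
│A  │↱ ↓  │               │ │
│ ┌─┘ ╷ ╶─┘ ┌───┐ ┌─┐ ╶─┐ │ │
│↓│↱ ↑│B    │   │ │ │   │ │ │
│ ╵ ╶─┴─┬───┘ ╷ │ ╵ ├─╴ │ ╵ │
│↳ ↑    │     │ │   │   │   │
├───┬─╴ │ ┌───┤ │ ┌─┘ ┌─┴─┐ │
│   │   │ │   │ │ │   │   │ │
│ ╷ └───┤ └─┐ │ │ │ ┌─┘ ╷ ╵ │
│ │     │   │ │ │ │ │   │   │
│ └───┐ └─┐ │ │ │ │ │ ╶─┴───┤
│     │   │ │ │ │ │ │       │
├───┐ └─┐ ╵ ╵ │ ├─┘ ├─┬───╴ │
│   │   │     │ │   │ │     │
│ ╷ ├─╴ ├─┬───┘ │ ╶─┤ ╵ ┌───┤
│ │ │   │ │     │   │   │   │
│ │ │ ┌─┘ │ ╶───┤ ╷ │ ┌─┴─╴ │
│ │ │ │   │     │ │ │ │     │
│ │ │ │ ╷ ├───╴ ├─┘ │ ╵ ┌─┐ │
│ │ │ │ │ │     │   │   │ │ │
│ │ │ ├─┘ └─┬───┘ ╶─┴─┬─┘ │ │
│ │ │ │     │         │   │ │
│ ├─┘ │ ╶───┘ ╶─────┐ └─┐ │ │
│ │   │             │   │ │ │
│ ╵ ┌─┴─┬─────────┬─┴─┐ │ │ │
│   │   │         │   │ │ │ │
│ ╶─┘ ╷ ╵ ┌─────╴ ╵ ╷ ╵ │ ╵ │
│     │   │         │   │   │
└─────┴───┴─────────┴───┴───┘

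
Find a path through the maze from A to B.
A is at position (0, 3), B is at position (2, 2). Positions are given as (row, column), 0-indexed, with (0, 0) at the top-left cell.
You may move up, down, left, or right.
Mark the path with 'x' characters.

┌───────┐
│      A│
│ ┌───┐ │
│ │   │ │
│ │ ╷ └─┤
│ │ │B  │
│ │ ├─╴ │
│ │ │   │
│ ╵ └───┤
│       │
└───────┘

Finding the shortest path from (0, 3) to (2, 2):
Path length: 13 steps
Directions: left → left → left → down → down → down → down → right → up → up → up → right → down

Solution:

┌───────┐
│x x x A│
│ ┌───┐ │
│x│x x│ │
│ │ ╷ └─┤
│x│x│B  │
│ │ ├─╴ │
│x│x│   │
│ ╵ └───┤
│x x    │
└───────┘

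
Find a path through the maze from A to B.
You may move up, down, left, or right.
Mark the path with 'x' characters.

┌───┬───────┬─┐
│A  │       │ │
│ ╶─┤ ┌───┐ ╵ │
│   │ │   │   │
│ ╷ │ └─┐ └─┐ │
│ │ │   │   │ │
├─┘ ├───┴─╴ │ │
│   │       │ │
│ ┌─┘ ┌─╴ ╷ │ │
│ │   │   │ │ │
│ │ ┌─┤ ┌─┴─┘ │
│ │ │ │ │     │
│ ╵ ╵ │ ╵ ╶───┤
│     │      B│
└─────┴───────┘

Finding the shortest path through the maze:
Path length: 22 steps
Directions: down → right → down → down → left → down → down → down → right → up → up → right → up → right → right → down → left → down → down → right → right → right

Solution:

┌───┬───────┬─┐
│A  │       │ │
│ ╶─┤ ┌───┐ ╵ │
│x x│ │   │   │
│ ╷ │ └─┐ └─┐ │
│ │x│   │   │ │
├─┘ ├───┴─╴ │ │
│x x│x x x  │ │
│ ┌─┘ ┌─╴ ╷ │ │
│x│x x│x x│ │ │
│ │ ┌─┤ ┌─┴─┘ │
│x│x│ │x│     │
│ ╵ ╵ │ ╵ ╶───┤
│x x  │x x x B│
└─────┴───────┘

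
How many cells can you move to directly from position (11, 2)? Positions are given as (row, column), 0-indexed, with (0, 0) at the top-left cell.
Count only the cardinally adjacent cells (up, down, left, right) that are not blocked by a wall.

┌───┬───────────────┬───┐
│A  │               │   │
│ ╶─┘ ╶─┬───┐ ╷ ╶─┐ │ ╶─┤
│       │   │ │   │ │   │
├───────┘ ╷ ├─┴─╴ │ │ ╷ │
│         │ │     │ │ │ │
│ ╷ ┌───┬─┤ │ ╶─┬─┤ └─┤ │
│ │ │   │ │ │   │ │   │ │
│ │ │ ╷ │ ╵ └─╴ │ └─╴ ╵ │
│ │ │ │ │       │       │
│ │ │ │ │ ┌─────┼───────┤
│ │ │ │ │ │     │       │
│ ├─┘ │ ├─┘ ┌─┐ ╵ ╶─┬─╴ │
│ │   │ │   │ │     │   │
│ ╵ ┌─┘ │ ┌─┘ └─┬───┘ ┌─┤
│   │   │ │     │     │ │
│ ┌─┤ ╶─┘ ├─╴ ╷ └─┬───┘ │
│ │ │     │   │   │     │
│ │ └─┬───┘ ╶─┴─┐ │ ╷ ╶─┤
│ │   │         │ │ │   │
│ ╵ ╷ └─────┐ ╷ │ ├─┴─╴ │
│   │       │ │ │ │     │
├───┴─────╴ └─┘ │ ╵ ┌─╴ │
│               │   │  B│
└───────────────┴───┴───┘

Checking passable neighbors of (11, 2):
Neighbors: (11, 1), (11, 3)
Count: 2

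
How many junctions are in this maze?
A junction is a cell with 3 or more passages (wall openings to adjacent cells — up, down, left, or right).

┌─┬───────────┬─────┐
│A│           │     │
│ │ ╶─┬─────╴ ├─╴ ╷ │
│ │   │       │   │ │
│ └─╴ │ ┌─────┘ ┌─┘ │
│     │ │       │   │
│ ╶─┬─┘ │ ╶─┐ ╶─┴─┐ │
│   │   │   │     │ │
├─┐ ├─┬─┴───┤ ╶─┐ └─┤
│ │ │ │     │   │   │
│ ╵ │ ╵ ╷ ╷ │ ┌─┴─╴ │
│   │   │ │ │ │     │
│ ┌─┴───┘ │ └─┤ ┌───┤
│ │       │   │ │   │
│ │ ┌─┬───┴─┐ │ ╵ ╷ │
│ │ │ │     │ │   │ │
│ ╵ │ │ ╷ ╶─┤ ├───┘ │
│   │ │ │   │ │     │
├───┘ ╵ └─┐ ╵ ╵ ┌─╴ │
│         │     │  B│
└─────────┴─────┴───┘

Checking each cell for number of passages:

Junctions found (3+ passages):
  (0, 8): 3 passages
  (2, 0): 3 passages
  (2, 6): 3 passages
  (2, 9): 3 passages
  (3, 6): 3 passages
  (4, 4): 3 passages
  (4, 6): 3 passages
  (5, 0): 3 passages
  (7, 4): 3 passages
  (8, 9): 3 passages
  (9, 2): 3 passages
  (9, 3): 3 passages
  (9, 6): 3 passages
Total junctions: 13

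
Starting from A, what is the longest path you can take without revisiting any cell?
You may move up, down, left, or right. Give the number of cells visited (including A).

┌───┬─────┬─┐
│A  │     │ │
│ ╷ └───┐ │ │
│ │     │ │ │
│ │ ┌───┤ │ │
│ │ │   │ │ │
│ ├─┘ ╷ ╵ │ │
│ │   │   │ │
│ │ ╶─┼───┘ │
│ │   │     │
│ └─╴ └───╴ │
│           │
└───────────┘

Finding longest simple path using DFS:
Start: (0, 0)
Longest path visits 21 cells
Path: A → down → down → down → down → down → right → right → up → left → up → right → up → right → down → right → up → up → up → left → left

Solution:

┌───┬─────┬─┐
│A  │B ← ↰│ │
│ ╷ └───┐ │ │
│↓│     │↑│ │
│ │ ┌───┤ │ │
│↓│ │↱ ↓│↑│ │
│ ├─┘ ╷ ╵ │ │
│↓│↱ ↑│↳ ↑│ │
│ │ ╶─┼───┘ │
│↓│↑ ↰│     │
│ └─╴ └───╴ │
│↳ → ↑      │
└───────────┘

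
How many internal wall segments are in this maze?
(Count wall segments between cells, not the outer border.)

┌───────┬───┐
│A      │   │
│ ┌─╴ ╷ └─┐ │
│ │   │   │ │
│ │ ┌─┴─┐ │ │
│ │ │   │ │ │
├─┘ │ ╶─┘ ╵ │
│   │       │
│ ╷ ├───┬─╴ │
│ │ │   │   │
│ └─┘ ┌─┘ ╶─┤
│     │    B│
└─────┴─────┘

Counting internal wall segments:
Total internal walls: 25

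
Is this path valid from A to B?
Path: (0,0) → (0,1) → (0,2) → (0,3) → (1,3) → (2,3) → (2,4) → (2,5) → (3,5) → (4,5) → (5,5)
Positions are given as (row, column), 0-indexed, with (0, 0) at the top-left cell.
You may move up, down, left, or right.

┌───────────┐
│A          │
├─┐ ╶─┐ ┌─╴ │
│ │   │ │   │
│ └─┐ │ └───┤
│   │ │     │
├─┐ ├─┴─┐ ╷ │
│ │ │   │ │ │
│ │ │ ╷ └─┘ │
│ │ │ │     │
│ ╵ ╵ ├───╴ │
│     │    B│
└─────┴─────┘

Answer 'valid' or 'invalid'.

Checking path validity:
Result: All consecutive moves are passable.

valid

Correct solution:

┌───────────┐
│A → → ↓    │
├─┐ ╶─┐ ┌─╴ │
│ │   │↓│   │
│ └─┐ │ └───┤
│   │ │↳ → ↓│
├─┐ ├─┴─┐ ╷ │
│ │ │   │ │↓│
│ │ │ ╷ └─┘ │
│ │ │ │    ↓│
│ ╵ ╵ ├───╴ │
│     │    B│
└─────┴─────┘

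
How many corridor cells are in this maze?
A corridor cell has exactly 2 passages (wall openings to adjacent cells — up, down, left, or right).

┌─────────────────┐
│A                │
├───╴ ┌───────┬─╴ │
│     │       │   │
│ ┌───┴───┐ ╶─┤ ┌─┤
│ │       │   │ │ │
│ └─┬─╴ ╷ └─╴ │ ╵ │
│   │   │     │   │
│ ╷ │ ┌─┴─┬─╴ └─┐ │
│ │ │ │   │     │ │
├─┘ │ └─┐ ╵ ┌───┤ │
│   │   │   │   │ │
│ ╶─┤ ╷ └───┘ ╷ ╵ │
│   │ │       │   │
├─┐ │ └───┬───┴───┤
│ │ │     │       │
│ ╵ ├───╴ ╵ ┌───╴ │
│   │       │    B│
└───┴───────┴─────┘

Counting cells with exactly 2 passages:
Total corridor cells: 61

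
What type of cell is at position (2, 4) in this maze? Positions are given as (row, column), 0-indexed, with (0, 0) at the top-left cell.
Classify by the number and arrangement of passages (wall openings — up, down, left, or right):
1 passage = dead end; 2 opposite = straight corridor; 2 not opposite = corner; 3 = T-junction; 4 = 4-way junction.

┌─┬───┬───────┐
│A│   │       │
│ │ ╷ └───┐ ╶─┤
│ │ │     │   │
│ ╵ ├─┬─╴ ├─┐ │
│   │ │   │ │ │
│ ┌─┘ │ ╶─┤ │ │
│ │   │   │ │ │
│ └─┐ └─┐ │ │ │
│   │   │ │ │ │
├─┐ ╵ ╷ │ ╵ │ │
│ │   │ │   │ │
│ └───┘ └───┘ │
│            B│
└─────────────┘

Checking cell at (2, 4):
Number of passages: 2
Cell type: corner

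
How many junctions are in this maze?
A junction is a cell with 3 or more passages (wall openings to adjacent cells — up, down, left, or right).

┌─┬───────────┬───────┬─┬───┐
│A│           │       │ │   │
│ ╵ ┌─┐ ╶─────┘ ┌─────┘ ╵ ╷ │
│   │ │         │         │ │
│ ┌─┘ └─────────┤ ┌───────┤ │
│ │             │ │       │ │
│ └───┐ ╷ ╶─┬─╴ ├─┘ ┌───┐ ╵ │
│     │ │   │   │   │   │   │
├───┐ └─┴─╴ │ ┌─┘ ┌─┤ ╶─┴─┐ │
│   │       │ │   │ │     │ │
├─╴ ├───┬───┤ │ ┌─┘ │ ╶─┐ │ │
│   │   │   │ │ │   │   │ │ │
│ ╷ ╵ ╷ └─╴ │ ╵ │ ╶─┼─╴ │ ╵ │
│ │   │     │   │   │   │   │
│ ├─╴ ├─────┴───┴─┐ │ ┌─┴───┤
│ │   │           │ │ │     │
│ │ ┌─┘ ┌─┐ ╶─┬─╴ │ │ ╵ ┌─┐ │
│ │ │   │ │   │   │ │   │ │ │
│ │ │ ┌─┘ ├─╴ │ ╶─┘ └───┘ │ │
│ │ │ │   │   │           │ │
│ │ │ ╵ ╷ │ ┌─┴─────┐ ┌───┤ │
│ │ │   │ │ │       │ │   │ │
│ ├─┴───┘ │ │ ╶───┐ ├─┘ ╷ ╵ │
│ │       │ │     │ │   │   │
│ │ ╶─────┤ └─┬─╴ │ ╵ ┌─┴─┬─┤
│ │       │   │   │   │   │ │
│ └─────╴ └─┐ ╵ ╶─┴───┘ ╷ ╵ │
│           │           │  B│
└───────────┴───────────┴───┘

Checking each cell for number of passages:

Junctions found (3+ passages):
  (0, 3): 3 passages
  (1, 0): 3 passages
  (1, 11): 3 passages
  (2, 2): 3 passages
  (2, 3): 3 passages
  (2, 4): 3 passages
  (3, 13): 3 passages
  (4, 10): 3 passages
  (5, 1): 3 passages
  (6, 2): 3 passages
  (7, 5): 3 passages
  (9, 4): 3 passages
  (9, 9): 3 passages
  (9, 10): 3 passages
  (13, 4): 3 passages
  (13, 7): 3 passages
Total junctions: 16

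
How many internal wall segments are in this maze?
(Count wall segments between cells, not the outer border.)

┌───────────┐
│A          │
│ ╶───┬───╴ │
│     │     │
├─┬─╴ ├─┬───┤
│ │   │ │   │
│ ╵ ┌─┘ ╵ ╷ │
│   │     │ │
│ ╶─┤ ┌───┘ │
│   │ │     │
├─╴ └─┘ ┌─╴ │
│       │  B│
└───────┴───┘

Counting internal wall segments:
Total internal walls: 25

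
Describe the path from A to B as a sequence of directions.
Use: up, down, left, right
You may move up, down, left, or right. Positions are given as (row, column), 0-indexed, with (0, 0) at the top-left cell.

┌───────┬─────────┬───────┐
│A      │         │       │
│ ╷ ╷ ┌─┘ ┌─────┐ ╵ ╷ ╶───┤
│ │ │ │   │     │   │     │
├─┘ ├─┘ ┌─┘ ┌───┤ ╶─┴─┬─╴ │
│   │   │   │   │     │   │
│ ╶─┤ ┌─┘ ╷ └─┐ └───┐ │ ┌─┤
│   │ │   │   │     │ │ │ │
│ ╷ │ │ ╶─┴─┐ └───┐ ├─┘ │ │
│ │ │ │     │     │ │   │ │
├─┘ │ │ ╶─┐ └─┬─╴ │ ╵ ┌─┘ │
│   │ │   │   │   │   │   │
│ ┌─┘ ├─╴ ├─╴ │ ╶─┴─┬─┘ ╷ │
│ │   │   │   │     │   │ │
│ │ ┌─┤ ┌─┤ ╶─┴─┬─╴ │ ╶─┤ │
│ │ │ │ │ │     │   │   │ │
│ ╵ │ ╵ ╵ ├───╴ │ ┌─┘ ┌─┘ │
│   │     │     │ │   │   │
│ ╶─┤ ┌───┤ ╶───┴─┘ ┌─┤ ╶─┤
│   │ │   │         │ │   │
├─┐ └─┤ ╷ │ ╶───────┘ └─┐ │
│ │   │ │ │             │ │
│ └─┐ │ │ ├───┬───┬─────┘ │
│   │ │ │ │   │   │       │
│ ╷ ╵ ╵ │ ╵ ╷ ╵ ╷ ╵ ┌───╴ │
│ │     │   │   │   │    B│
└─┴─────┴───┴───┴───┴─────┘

Finding the path and converting it to directions:
Path through cells: (0,0) → (0,1) → (1,1) → (2,1) → (2,0) → (3,0) → (3,1) → (4,1) → (5,1) → (5,0) → (6,0) → (7,0) → (8,0) → (9,0) → (9,1) → (10,1) → (10,2) → (11,2) → (12,2) → (12,3) → (11,3) → (10,3) → (9,3) → (9,4) → (10,4) → (11,4) → (12,4) → (12,5) → (11,5) → (11,6) → (12,6) → (12,7) → (11,7) → (11,8) → (12,8) → (12,9) → (11,9) → (11,10) → (11,11) → (11,12) → (12,12)
Directions: right, down, down, left, down, right, down, down, left, down, down, down, down, right, down, right, down, down, right, up, up, up, right, down, down, down, right, up, right, down, right, up, right, down, right, up, right, right, right, down

Solution:

┌───────┬─────────┬───────┐
│A ↓    │         │       │
│ ╷ ╷ ┌─┘ ┌─────┐ ╵ ╷ ╶───┤
│ │↓│ │   │     │   │     │
├─┘ ├─┘ ┌─┘ ┌───┤ ╶─┴─┬─╴ │
│↓ ↲│   │   │   │     │   │
│ ╶─┤ ┌─┘ ╷ └─┐ └───┐ │ ┌─┤
│↳ ↓│ │   │   │     │ │ │ │
│ ╷ │ │ ╶─┴─┐ └───┐ ├─┘ │ │
│ │↓│ │     │     │ │   │ │
├─┘ │ │ ╶─┐ └─┬─╴ │ ╵ ┌─┘ │
│↓ ↲│ │   │   │   │   │   │
│ ┌─┘ ├─╴ ├─╴ │ ╶─┴─┬─┘ ╷ │
│↓│   │   │   │     │   │ │
│ │ ┌─┤ ┌─┤ ╶─┴─┬─╴ │ ╶─┤ │
│↓│ │ │ │ │     │   │   │ │
│ ╵ │ ╵ ╵ ├───╴ │ ┌─┘ ┌─┘ │
│↓  │     │     │ │   │   │
│ ╶─┤ ┌───┤ ╶───┴─┘ ┌─┤ ╶─┤
│↳ ↓│ │↱ ↓│         │ │   │
├─┐ └─┤ ╷ │ ╶───────┘ └─┐ │
│ │↳ ↓│↑│↓│             │ │
│ └─┐ │ │ ├───┬───┬─────┘ │
│   │↓│↑│↓│↱ ↓│↱ ↓│↱ → → ↓│
│ ╷ ╵ ╵ │ ╵ ╷ ╵ ╷ ╵ ┌───╴ │
│ │  ↳ ↑│↳ ↑│↳ ↑│↳ ↑│    B│
└─┴─────┴───┴───┴───┴─────┘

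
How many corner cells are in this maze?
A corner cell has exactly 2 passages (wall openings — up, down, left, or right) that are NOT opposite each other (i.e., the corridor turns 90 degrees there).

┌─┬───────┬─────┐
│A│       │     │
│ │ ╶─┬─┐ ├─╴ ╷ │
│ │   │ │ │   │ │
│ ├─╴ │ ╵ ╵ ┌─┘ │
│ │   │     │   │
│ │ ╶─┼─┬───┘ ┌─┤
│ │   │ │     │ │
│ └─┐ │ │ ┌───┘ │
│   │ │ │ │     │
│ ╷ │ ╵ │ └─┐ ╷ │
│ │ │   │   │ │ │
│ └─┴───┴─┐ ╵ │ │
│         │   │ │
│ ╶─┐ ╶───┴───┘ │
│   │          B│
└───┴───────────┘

Counting corner cells (2 non-opposite passages):
Total corners: 27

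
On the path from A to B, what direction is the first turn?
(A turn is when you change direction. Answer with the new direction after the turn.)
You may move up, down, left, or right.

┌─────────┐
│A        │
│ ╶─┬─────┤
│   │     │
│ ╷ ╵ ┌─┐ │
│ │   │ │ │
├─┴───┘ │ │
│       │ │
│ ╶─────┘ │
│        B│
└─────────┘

Directions: down, right, down, right, up, right, right, down, down, down
First turn direction: right

Solution:

┌─────────┐
│A        │
│ ╶─┬─────┤
│↳ ↓│↱ → ↓│
│ ╷ ╵ ┌─┐ │
│ │↳ ↑│ │↓│
├─┴───┘ │ │
│       │↓│
│ ╶─────┘ │
│        B│
└─────────┘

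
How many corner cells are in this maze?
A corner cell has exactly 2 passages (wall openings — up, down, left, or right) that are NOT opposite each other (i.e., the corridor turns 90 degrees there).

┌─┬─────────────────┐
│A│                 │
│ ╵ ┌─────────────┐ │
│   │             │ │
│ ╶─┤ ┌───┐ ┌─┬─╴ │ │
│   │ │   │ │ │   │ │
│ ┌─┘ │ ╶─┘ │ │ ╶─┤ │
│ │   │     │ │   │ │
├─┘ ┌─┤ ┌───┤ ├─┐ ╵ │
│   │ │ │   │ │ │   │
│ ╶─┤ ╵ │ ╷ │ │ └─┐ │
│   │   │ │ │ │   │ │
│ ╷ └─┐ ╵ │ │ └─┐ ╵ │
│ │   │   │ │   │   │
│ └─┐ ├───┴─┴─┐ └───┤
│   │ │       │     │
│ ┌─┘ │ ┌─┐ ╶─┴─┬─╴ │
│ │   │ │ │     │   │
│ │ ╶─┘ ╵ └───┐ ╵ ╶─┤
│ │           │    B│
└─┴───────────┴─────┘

Counting corner cells (2 non-opposite passages):
Total corners: 41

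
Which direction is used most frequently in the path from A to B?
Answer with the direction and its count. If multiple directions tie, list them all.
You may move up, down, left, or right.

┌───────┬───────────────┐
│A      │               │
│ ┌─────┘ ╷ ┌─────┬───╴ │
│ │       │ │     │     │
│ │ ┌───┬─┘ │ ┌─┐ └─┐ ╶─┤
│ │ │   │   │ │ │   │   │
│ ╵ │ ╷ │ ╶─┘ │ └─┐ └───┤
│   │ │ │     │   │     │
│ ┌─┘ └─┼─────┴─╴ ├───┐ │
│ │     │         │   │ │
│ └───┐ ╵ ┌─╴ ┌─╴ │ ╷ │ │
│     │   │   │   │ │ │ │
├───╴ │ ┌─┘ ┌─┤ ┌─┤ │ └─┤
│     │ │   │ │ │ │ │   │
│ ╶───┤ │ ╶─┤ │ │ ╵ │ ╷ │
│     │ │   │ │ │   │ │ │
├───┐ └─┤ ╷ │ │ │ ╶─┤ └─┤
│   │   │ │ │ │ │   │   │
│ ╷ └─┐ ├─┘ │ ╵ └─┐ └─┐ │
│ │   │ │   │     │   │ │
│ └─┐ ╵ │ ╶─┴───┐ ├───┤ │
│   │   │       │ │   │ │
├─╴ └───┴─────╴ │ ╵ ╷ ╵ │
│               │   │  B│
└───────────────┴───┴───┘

Directions: down, down, down, down, down, right, right, down, left, left, down, right, right, down, right, down, down, left, up, left, up, left, down, down, right, down, right, right, right, right, right, right, up, left, left, left, up, right, up, up, left, up, right, up, right, up, right, right, down, left, down, down, down, down, right, down, down, right, up, right, down, right
Counts: {'down': 21, 'right': 21, 'left': 10, 'up': 10}
Most common: down and right (tied at 21 times each)

Solution:

┌───────┬───────────────┐
│A      │               │
│ ┌─────┘ ╷ ┌─────┬───╴ │
│↓│       │ │     │     │
│ │ ┌───┬─┘ │ ┌─┐ └─┐ ╶─┤
│↓│ │   │   │ │ │   │   │
│ ╵ │ ╷ │ ╶─┘ │ └─┐ └───┤
│↓  │ │ │     │   │     │
│ ┌─┘ └─┼─────┴─╴ ├───┐ │
│↓│     │    ↱ → ↓│   │ │
│ └───┐ ╵ ┌─╴ ┌─╴ │ ╷ │ │
│↳ → ↓│   │↱ ↑│↓ ↲│ │ │ │
├───╴ │ ┌─┘ ┌─┤ ┌─┤ │ └─┤
│↓ ← ↲│ │↱ ↑│ │↓│ │ │   │
│ ╶───┤ │ ╶─┤ │ │ ╵ │ ╷ │
│↳ → ↓│ │↑ ↰│ │↓│   │ │ │
├───┐ └─┤ ╷ │ │ │ ╶─┤ └─┤
│↓ ↰│↳ ↓│ │↑│ │↓│   │   │
│ ╷ └─┐ ├─┘ │ ╵ └─┐ └─┐ │
│↓│↑ ↰│↓│↱ ↑│  ↳ ↓│   │ │
│ └─┐ ╵ │ ╶─┴───┐ ├───┤ │
│↳ ↓│↑ ↲│↑ ← ← ↰│↓│↱ ↓│ │
├─╴ └───┴─────╴ │ ╵ ╷ ╵ │
│  ↳ → → → → → ↑│↳ ↑│↳ B│
└───────────────┴───┴───┘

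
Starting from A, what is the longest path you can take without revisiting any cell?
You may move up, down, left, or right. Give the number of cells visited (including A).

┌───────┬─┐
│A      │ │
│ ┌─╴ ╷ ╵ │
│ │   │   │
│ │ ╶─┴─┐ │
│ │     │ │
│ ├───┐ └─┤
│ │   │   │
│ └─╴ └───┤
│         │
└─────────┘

Finding longest simple path using DFS:
Start: (0, 0)
Longest path visits 10 cells
Path: A → right → right → down → left → down → right → right → down → right

Solution:

┌───────┬─┐
│A → ↓  │ │
│ ┌─╴ ╷ ╵ │
│ │↓ ↲│   │
│ │ ╶─┴─┐ │
│ │↳ → ↓│ │
│ ├───┐ └─┤
│ │   │↳ B│
│ └─╴ └───┤
│         │
└─────────┘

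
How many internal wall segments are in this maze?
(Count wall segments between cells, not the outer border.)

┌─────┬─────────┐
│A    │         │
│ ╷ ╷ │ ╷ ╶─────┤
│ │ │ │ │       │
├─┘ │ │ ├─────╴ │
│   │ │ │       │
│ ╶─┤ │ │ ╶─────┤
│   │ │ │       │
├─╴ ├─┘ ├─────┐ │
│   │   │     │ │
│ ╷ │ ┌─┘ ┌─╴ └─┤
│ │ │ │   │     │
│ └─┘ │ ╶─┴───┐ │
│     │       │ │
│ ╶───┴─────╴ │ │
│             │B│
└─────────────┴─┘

Counting internal wall segments:
Total internal walls: 49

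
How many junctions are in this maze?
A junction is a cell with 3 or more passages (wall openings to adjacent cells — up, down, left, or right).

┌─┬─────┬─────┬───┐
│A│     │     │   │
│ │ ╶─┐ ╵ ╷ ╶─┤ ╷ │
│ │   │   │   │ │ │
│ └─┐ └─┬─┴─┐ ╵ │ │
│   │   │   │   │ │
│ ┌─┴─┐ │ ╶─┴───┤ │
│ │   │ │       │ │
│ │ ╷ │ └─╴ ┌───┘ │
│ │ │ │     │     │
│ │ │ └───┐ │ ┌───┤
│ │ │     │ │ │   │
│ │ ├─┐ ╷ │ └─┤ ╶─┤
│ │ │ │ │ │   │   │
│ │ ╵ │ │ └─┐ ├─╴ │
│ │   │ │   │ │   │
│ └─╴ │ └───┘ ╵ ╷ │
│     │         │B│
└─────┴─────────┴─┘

Checking each cell for number of passages:

Junctions found (3+ passages):
  (0, 5): 3 passages
  (2, 0): 3 passages
  (3, 5): 3 passages
  (4, 5): 3 passages
  (5, 3): 3 passages
  (7, 2): 3 passages
  (7, 8): 3 passages
  (8, 6): 3 passages
Total junctions: 8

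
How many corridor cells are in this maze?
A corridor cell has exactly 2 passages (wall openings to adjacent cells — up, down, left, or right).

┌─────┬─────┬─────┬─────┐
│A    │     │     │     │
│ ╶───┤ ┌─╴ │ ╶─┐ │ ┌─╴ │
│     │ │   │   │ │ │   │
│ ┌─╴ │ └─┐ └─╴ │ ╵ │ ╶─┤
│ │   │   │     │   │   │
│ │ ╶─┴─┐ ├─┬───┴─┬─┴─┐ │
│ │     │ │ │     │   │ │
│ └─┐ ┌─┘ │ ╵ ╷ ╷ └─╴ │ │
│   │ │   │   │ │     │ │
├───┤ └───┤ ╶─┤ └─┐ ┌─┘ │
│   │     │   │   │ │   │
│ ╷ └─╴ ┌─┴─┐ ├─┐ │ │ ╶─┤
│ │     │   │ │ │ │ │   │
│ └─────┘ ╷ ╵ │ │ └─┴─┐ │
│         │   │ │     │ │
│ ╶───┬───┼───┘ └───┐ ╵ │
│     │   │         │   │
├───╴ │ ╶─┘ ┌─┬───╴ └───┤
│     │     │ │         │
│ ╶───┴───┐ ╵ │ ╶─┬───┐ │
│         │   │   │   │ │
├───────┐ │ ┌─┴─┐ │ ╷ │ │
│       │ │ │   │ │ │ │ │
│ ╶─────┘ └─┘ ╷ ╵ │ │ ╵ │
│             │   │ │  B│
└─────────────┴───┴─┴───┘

Counting cells with exactly 2 passages:
Total corridor cells: 128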